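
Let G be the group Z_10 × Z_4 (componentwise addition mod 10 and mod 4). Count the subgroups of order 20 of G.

3

|G| = 40 and 20 | 40, so subgroups of order 20 are possible by Lagrange.
The subgroups of order 20 are: {(0,0), (0,1), (0,2), (0,3), (2,0), (2,1), (2,2), (2,3), (4,0), (4,1), (4,2), (4,3), (6,0), (6,1), (6,2), (6,3), (8,0), (8,1), (8,2), (8,3)}; {(0,0), (0,2), (1,0), (1,2), (2,0), (2,2), (3,0), (3,2), (4,0), (4,2), (5,0), (5,2), (6,0), (6,2), (7,0), (7,2), (8,0), (8,2), (9,0), (9,2)}; {(0,0), (0,2), (1,1), (1,3), (2,0), (2,2), (3,1), (3,3), (4,0), (4,2), (5,1), (5,3), (6,0), (6,2), (7,1), (7,3), (8,0), (8,2), (9,1), (9,3)}.
So G has 3 subgroups of order 20.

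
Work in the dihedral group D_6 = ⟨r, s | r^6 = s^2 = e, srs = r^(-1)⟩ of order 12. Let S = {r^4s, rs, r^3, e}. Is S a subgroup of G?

|S| = 4 divides |G| = 12, consistent with Lagrange.
S contains the identity, every element's inverse is in S, and S is closed under ·: it is a subgroup.

Yes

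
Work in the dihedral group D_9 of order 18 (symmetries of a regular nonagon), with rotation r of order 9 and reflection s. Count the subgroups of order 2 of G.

|G| = 18 and 2 | 18, so subgroups of order 2 are possible by Lagrange.
The subgroups of order 2 are: {e, r^2s}; {e, r^3s}; {e, r^4s}; {e, r^5s}; … (9 in all).
So G has 9 subgroups of order 2.

9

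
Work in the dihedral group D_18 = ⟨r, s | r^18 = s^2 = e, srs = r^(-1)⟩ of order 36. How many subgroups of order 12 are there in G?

3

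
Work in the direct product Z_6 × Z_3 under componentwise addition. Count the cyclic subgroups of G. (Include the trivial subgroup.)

10

Each element a generates a cyclic subgroup ⟨a⟩; distinct elements may generate the same one (a cyclic group of order d has φ(d) generators).
Cyclic subgroups by order — order 1: 1; order 2: 1; order 3: 4; order 6: 4.
Total: 10.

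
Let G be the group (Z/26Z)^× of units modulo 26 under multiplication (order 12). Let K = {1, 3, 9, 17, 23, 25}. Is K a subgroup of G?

Yes

|K| = 6 divides |G| = 12, consistent with Lagrange.
K contains the identity, every element's inverse is in K, and K is closed under ·: it is a subgroup.
In fact K = ⟨17⟩.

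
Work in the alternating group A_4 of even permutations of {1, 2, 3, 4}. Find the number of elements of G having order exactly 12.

No element of G has order 12 (even though 12 | 12).

0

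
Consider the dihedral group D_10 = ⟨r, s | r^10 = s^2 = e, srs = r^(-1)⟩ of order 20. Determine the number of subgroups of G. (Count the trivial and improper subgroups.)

22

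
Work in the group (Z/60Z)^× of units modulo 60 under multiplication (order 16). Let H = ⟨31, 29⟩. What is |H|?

4

|⟨31⟩| = 2 and |⟨29⟩| = 2, so |H| is a multiple of lcm(2, 2) = 2 and divides |G| = 16.
Closing under the operation: H = {1, 29, 31, 59}, so |H| = 4.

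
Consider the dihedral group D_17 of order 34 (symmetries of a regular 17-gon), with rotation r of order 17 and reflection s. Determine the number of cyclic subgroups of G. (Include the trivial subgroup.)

Group the elements of G by the cyclic subgroup they generate; each cyclic subgroup of order d accounts for φ(d) elements.
Cyclic subgroups by order — order 1: 1; order 2: 17; order 17: 1.
Total: 19.

19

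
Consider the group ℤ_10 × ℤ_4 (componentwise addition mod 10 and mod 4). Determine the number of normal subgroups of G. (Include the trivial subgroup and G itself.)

G is abelian, so every subgroup is normal.
G has 16 subgroups in total, hence 16 normal subgroups.

16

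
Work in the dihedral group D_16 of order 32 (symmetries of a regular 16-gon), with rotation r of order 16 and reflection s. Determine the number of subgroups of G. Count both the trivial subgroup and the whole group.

36

|G| = 32, so by Lagrange every subgroup order divides 32. Divisors: 1, 2, 4, 8, 16, 32.
Subgroups by order — order 1: 1; order 2: 17; order 4: 9; order 8: 5; order 16: 3; order 32: 1.
Total: 1 + 17 + 9 + 5 + 3 + 1 = 36.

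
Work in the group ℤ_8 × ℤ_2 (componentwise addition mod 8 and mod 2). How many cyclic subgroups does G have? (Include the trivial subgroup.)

8

Each element a generates a cyclic subgroup ⟨a⟩; distinct elements may generate the same one (a cyclic group of order d has φ(d) generators).
Cyclic subgroups by order — order 1: 1; order 2: 3; order 4: 2; order 8: 2.
Total: 8.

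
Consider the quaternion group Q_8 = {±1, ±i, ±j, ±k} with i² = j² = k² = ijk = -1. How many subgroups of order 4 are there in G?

|G| = 8 and 4 | 8, so subgroups of order 4 are possible by Lagrange.
The subgroups of order 4 are: {1, -1, i, -i}; {1, -1, j, -j}; {1, -1, k, -k}.
So G has 3 subgroups of order 4.

3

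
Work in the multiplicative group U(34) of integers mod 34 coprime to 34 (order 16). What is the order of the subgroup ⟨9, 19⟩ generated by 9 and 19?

8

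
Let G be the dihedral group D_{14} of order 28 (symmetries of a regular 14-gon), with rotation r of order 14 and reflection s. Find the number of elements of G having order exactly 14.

6

The elements of order 14 are: r, r^3, r^5, r^9, r^11, r^13.
That's 6.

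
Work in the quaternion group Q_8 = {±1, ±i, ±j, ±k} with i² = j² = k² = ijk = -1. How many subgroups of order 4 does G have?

|G| = 8 and 4 | 8, so subgroups of order 4 are possible by Lagrange.
The subgroups of order 4 are: {1, -1, i, -i}; {1, -1, j, -j}; {1, -1, k, -k}.
So G has 3 subgroups of order 4.

3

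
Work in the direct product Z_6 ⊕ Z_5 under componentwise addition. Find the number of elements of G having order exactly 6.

An element (a,b) has order lcm(ord(a), ord(b)); count pairs with lcm equal to 6.
Enumerating gives 2 such elements.

2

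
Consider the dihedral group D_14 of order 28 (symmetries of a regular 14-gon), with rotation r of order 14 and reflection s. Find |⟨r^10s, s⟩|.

14

|⟨r^10s⟩| = 2 and |⟨s⟩| = 2, so |H| is a multiple of lcm(2, 2) = 2 and divides |G| = 28.
Closing under the operation: H = {e, r^2, r^4, r^6, r^8, r^10, r^12, s, r^2s, r^4s, r^6s, r^8s, r^10s, r^12s}, so |H| = 14.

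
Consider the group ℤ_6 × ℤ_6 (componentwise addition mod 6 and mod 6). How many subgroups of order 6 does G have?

|G| = 36 and 6 | 36, so subgroups of order 6 are possible by Lagrange.
The subgroups of order 6 are: {(0,0), (0,1), (0,2), (0,3), (0,4), (0,5)}; {(0,0), (0,2), (0,4), (3,0), (3,2), (3,4)}; {(0,0), (0,2), (0,4), (3,1), (3,3), (3,5)}; {(0,0), (0,3), (2,0), (2,3), (4,0), (4,3)}; … (12 in all).
So G has 12 subgroups of order 6.

12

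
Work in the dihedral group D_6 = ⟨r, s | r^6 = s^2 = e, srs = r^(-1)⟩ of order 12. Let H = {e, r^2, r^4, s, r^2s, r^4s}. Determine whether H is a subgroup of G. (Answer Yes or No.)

Yes

|H| = 6 divides |G| = 12, consistent with Lagrange.
H contains the identity, every element's inverse is in H, and H is closed under ·: it is a subgroup.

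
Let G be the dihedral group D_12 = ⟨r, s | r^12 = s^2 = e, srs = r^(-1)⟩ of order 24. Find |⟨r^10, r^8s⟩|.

12

|⟨r^10⟩| = 6 and |⟨r^8s⟩| = 2, so |H| is a multiple of lcm(6, 2) = 6 and divides |G| = 24.
Closing under the operation: H = {e, r^2, r^4, r^6, r^8, r^10, s, r^2s, r^4s, r^6s, r^8s, r^10s}, so |H| = 12.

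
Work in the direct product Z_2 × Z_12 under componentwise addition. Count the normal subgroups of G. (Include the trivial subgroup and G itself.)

G is abelian, so every subgroup is normal.
G has 16 subgroups in total, hence 16 normal subgroups.

16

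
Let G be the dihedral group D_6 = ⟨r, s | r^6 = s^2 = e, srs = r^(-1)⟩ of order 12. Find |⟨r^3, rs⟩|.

4

|⟨r^3⟩| = 2 and |⟨rs⟩| = 2, so |H| is a multiple of lcm(2, 2) = 2 and divides |G| = 12.
Closing under the operation: H = {e, r^3, rs, r^4s}, so |H| = 4.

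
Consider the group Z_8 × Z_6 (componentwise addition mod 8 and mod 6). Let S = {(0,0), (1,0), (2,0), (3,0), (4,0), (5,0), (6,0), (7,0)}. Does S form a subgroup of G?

Yes

|S| = 8 divides |G| = 48, consistent with Lagrange.
S contains the identity, every element's inverse is in S, and S is closed under +: it is a subgroup.
In fact S = ⟨(7,0)⟩.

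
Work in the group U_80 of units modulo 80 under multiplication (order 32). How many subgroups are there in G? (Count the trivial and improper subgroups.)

54

|G| = 32, so by Lagrange every subgroup order divides 32. Divisors: 1, 2, 4, 8, 16, 32.
Subgroups by order — order 1: 1; order 2: 7; order 4: 19; order 8: 19; order 16: 7; order 32: 1.
Total: 1 + 7 + 19 + 19 + 7 + 1 = 54.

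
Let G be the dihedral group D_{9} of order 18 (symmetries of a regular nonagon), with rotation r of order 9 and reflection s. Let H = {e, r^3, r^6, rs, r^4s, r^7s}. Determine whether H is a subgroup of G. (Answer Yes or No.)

Yes

|H| = 6 divides |G| = 18, consistent with Lagrange.
H contains the identity, every element's inverse is in H, and H is closed under ·: it is a subgroup.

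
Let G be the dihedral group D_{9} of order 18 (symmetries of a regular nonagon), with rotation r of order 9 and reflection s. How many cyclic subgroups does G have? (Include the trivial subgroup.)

A cyclic subgroup of order d is generated by each of its φ(d) elements of order d, so the cyclic subgroups of order d number (#elements of order d)/φ(d).
Cyclic subgroups by order — order 1: 1; order 2: 9; order 3: 1; order 9: 1.
Total: 12.

12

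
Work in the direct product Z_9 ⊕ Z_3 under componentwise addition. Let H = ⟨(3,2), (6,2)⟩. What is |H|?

|⟨(3,2)⟩| = 3 and |⟨(6,2)⟩| = 3, so |H| is a multiple of lcm(3, 3) = 3 and divides |G| = 27.
Closing under the operation: H = {(0,0), (0,1), (0,2), (3,0), (3,1), (3,2), (6,0), (6,1), (6,2)}, so |H| = 9.

9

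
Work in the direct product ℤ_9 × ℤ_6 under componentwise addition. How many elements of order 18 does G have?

18

An element (a,b) has order lcm(ord(a), ord(b)); count pairs with lcm equal to 18.
Enumerating gives 18 such elements.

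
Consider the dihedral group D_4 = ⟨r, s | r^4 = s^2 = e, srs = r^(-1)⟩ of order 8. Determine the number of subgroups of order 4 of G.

3

|G| = 8 and 4 | 8, so subgroups of order 4 are possible by Lagrange.
The subgroups of order 4 are: {e, r, r^2, r^3}; {e, r^2, s, r^2s}; {e, r^2, rs, r^3s}.
So G has 3 subgroups of order 4.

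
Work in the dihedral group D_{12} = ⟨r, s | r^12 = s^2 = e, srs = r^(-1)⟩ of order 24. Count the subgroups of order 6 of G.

|G| = 24 and 6 | 24, so subgroups of order 6 are possible by Lagrange.
The subgroups of order 6 are: {e, r^2, r^4, r^6, r^8, r^10}; {e, r^4, r^8, r^2s, r^6s, r^10s}; {e, r^4, r^8, r^3s, r^7s, r^11s}; {e, r^4, r^8, s, r^4s, r^8s}; … (5 in all).
So G has 5 subgroups of order 6.

5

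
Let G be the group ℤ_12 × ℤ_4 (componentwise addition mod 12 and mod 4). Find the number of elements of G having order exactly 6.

An element (a,b) has order lcm(ord(a), ord(b)); count pairs with lcm equal to 6.
Enumerating gives 6 such elements.

6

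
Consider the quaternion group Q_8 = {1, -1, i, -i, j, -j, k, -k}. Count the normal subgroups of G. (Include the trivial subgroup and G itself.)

G has 6 subgroups. Checking conjugation-invariance by order — order 1: 1/1 normal; order 2: 1/1 normal; order 4: 3/3 normal; order 8: 1/1 normal.
Total normal subgroups: 6.

6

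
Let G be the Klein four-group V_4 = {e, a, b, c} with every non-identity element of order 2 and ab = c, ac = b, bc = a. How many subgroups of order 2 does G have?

|G| = 4 and 2 | 4, so subgroups of order 2 are possible by Lagrange.
The subgroups of order 2 are: {e, a}; {e, b}; {e, c}.
So G has 3 subgroups of order 2.

3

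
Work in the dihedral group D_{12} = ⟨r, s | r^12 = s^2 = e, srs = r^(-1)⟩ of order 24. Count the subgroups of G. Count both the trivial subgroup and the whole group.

34

|G| = 24, so by Lagrange every subgroup order divides 24. Divisors: 1, 2, 3, 4, 6, 8, 12, 24.
Subgroups by order — order 1: 1; order 2: 13; order 3: 1; order 4: 7; order 6: 5; order 8: 3; order 12: 3; order 24: 1.
Total: 1 + 13 + 1 + 7 + 5 + 3 + 3 + 1 = 34.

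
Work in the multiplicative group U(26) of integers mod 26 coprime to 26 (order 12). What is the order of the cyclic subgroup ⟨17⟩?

6

Compute successive powers of 17 mod 26: 17, 3, 25, 9, 23, 1; 17^6 ≡ 1 (mod 26).
So |⟨17⟩| = 6.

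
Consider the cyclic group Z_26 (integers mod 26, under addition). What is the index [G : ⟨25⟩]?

|⟨25⟩| = 26 and |G| = 26.
By Lagrange, [G : H] = |G|/|H| = 26/26 = 1.

1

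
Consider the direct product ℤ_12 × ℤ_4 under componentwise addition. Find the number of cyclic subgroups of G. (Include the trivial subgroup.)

20

A cyclic subgroup of order d is generated by each of its φ(d) elements of order d, so the cyclic subgroups of order d number (#elements of order d)/φ(d).
Cyclic subgroups by order — order 1: 1; order 2: 3; order 3: 1; order 4: 6; order 6: 3; order 12: 6.
Total: 20.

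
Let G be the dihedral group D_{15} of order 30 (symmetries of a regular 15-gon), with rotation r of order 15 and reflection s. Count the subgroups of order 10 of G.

|G| = 30 and 10 | 30, so subgroups of order 10 are possible by Lagrange.
The subgroups of order 10 are: {e, r^3, r^6, r^9, r^12, rs, r^4s, r^7s, r^10s, r^13s}; {e, r^3, r^6, r^9, r^12, r^2s, r^5s, r^8s, r^11s, r^14s}; {e, r^3, r^6, r^9, r^12, s, r^3s, r^6s, r^9s, r^12s}.
So G has 3 subgroups of order 10.

3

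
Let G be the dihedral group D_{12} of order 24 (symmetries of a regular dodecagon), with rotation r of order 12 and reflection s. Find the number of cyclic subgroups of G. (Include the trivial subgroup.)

Group the elements of G by the cyclic subgroup they generate; each cyclic subgroup of order d accounts for φ(d) elements.
Cyclic subgroups by order — order 1: 1; order 2: 13; order 3: 1; order 4: 1; order 6: 1; order 12: 1.
Total: 18.

18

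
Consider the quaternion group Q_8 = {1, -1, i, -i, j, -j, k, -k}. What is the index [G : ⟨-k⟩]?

|⟨-k⟩| = 4 and |G| = 8.
By Lagrange, [G : H] = |G|/|H| = 8/4 = 2.

2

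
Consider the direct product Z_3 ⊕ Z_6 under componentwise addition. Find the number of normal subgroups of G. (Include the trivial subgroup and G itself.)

12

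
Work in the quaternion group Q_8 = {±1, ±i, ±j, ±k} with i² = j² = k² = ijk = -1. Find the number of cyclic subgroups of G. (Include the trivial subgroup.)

5

A cyclic subgroup of order d is generated by each of its φ(d) elements of order d, so the cyclic subgroups of order d number (#elements of order d)/φ(d).
Cyclic subgroups by order — order 1: 1; order 2: 1; order 4: 3.
Total: 5.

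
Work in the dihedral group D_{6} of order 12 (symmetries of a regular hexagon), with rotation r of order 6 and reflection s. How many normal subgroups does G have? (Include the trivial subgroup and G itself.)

7

G has 16 subgroups. Checking conjugation-invariance by order — order 1: 1/1 normal; order 2: 1/7 normal; order 3: 1/1 normal; order 4: 0/3 normal; order 6: 3/3 normal; order 12: 1/1 normal.
Total normal subgroups: 7.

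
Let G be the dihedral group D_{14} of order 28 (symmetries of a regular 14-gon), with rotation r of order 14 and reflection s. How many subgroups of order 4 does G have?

|G| = 28 and 4 | 28, so subgroups of order 4 are possible by Lagrange.
The subgroups of order 4 are: {e, r^7, r^3s, r^10s}; {e, r^7, r^4s, r^11s}; {e, r^7, r^5s, r^12s}; {e, r^7, r^6s, r^13s}; … (7 in all).
So G has 7 subgroups of order 4.

7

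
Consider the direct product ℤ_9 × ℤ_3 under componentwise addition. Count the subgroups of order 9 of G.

|G| = 27 and 9 | 27, so subgroups of order 9 are possible by Lagrange.
The subgroups of order 9 are: {(0,0), (0,1), (0,2), (3,0), (3,1), (3,2), (6,0), (6,1), (6,2)}; {(0,0), (1,0), (2,0), (3,0), (4,0), (5,0), (6,0), (7,0), (8,0)}; {(0,0), (1,1), (2,2), (3,0), (4,1), (5,2), (6,0), (7,1), (8,2)}; {(0,0), (1,2), (2,1), (3,0), (4,2), (5,1), (6,0), (7,2), (8,1)}.
So G has 4 subgroups of order 9.

4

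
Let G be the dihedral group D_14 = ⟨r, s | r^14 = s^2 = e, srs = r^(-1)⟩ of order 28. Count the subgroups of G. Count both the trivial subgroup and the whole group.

28

|G| = 28, so by Lagrange every subgroup order divides 28. Divisors: 1, 2, 4, 7, 14, 28.
Subgroups by order — order 1: 1; order 2: 15; order 4: 7; order 7: 1; order 14: 3; order 28: 1.
Total: 1 + 15 + 7 + 1 + 3 + 1 = 28.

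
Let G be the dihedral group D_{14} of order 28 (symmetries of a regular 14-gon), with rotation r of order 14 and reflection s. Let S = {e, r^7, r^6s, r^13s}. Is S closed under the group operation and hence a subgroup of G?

|S| = 4 divides |G| = 28, consistent with Lagrange.
S contains the identity, every element's inverse is in S, and S is closed under ·: it is a subgroup.

Yes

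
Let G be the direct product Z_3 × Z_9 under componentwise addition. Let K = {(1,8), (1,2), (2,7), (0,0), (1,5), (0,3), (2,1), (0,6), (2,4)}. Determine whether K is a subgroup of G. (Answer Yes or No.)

Yes

|K| = 9 divides |G| = 27, consistent with Lagrange.
K contains the identity, every element's inverse is in K, and K is closed under +: it is a subgroup.
In fact K = ⟨(2,4)⟩.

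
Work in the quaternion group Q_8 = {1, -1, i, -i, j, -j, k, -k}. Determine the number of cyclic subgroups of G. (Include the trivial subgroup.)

A cyclic subgroup of order d is generated by each of its φ(d) elements of order d, so the cyclic subgroups of order d number (#elements of order d)/φ(d).
Cyclic subgroups by order — order 1: 1; order 2: 1; order 4: 3.
Total: 5.

5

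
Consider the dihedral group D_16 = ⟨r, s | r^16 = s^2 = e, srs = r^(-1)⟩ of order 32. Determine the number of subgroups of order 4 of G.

9

|G| = 32 and 4 | 32, so subgroups of order 4 are possible by Lagrange.
The subgroups of order 4 are: {e, r^8, r^2s, r^10s}; {e, r^8, r^3s, r^11s}; {e, r^4, r^8, r^12}; {e, r^8, r^4s, r^12s}; … (9 in all).
So G has 9 subgroups of order 4.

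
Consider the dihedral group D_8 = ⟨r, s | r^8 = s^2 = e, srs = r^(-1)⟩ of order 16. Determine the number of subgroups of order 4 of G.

|G| = 16 and 4 | 16, so subgroups of order 4 are possible by Lagrange.
The subgroups of order 4 are: {e, r^2, r^4, r^6}; {e, r^4, r^2s, r^6s}; {e, r^4, r^3s, r^7s}; {e, r^4, s, r^4s}; … (5 in all).
So G has 5 subgroups of order 4.

5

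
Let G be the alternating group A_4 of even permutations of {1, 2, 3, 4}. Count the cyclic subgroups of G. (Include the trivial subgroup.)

A cyclic subgroup of order d is generated by each of its φ(d) elements of order d, so the cyclic subgroups of order d number (#elements of order d)/φ(d).
Cyclic subgroups by order — order 1: 1; order 2: 3; order 3: 4.
Total: 8.

8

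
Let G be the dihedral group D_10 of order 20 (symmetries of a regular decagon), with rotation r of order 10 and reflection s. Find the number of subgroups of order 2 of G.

11

|G| = 20 and 2 | 20, so subgroups of order 2 are possible by Lagrange.
The subgroups of order 2 are: {e, r^2s}; {e, r^3s}; {e, r^4s}; {e, r^5}; … (11 in all).
So G has 11 subgroups of order 2.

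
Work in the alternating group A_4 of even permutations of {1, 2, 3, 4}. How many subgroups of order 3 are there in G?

|G| = 12 and 3 | 12, so subgroups of order 3 are possible by Lagrange.
The subgroups of order 3 are: {e, (1 2 3), (1 3 2)}; {e, (1 2 4), (1 4 2)}; {e, (1 3 4), (1 4 3)}; {e, (2 3 4), (2 4 3)}.
So G has 4 subgroups of order 3.

4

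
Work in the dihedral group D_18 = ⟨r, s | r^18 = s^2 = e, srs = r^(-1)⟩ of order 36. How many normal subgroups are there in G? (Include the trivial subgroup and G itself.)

G has 45 subgroups. Checking conjugation-invariance by order — order 1: 1/1 normal; order 2: 1/19 normal; order 3: 1/1 normal; order 4: 0/9 normal; order 6: 1/7 normal; order 9: 1/1 normal; order 12: 0/3 normal; order 18: 3/3 normal; order 36: 1/1 normal.
Total normal subgroups: 9.

9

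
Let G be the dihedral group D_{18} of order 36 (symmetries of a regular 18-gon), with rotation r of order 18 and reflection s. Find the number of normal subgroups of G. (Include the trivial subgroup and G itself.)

9

G has 45 subgroups. Checking conjugation-invariance by order — order 1: 1/1 normal; order 2: 1/19 normal; order 3: 1/1 normal; order 4: 0/9 normal; order 6: 1/7 normal; order 9: 1/1 normal; order 12: 0/3 normal; order 18: 3/3 normal; order 36: 1/1 normal.
Total normal subgroups: 9.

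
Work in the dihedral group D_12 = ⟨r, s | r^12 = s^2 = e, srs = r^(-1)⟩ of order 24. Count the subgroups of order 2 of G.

|G| = 24 and 2 | 24, so subgroups of order 2 are possible by Lagrange.
The subgroups of order 2 are: {e, r^10s}; {e, r^11s}; {e, r^2s}; {e, r^3s}; … (13 in all).
So G has 13 subgroups of order 2.

13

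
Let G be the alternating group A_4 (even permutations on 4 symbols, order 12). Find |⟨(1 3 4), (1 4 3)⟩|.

|⟨(1 3 4)⟩| = 3 and |⟨(1 4 3)⟩| = 3, so |H| is a multiple of lcm(3, 3) = 3 and divides |G| = 12.
Closing under the operation: H = {e, (1 3 4), (1 4 3)}, so |H| = 3.

3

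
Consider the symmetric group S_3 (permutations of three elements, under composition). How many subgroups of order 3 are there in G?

1

|G| = 6 and 3 | 6, so subgroups of order 3 are possible by Lagrange.
The subgroups of order 3 are: {e, (1 2 3), (1 3 2)}.
So G has 1 subgroup of order 3.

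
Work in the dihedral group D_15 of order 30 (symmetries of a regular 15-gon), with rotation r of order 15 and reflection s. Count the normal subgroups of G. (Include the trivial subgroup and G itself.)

5

G has 28 subgroups. Checking conjugation-invariance by order — order 1: 1/1 normal; order 2: 0/15 normal; order 3: 1/1 normal; order 5: 1/1 normal; order 6: 0/5 normal; order 10: 0/3 normal; order 15: 1/1 normal; order 30: 1/1 normal.
Total normal subgroups: 5.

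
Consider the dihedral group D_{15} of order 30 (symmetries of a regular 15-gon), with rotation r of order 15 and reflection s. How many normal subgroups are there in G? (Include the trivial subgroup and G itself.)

5

G has 28 subgroups. Checking conjugation-invariance by order — order 1: 1/1 normal; order 2: 0/15 normal; order 3: 1/1 normal; order 5: 1/1 normal; order 6: 0/5 normal; order 10: 0/3 normal; order 15: 1/1 normal; order 30: 1/1 normal.
Total normal subgroups: 5.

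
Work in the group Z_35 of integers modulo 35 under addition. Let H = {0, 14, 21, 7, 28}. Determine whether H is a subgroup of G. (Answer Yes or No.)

Yes

|H| = 5 divides |G| = 35, consistent with Lagrange.
H contains the identity, every element's inverse is in H, and H is closed under +: it is a subgroup.
In fact H = ⟨21⟩.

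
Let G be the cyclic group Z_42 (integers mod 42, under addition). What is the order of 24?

In Z_42, the order of an element a is n/gcd(a, n).
gcd(24, 42) = 6, so |⟨24⟩| = 42/6 = 7.

7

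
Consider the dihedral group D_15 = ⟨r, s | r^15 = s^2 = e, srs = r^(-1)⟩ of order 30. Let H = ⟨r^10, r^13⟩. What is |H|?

15

|⟨r^10⟩| = 3 and |⟨r^13⟩| = 15, so |H| is a multiple of lcm(3, 15) = 15 and divides |G| = 30.
Closing under the operation: H = {e, r, r^2, r^3, r^4, r^5, r^6, r^7, r^8, r^9, r^10, r^11, r^12, r^13, r^14}, so |H| = 15.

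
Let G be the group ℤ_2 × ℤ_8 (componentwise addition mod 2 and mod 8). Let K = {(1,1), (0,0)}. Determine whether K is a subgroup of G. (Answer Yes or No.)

No

(1,1) ∈ K but its inverse (1,7) ∉ K, so K is not a subgroup.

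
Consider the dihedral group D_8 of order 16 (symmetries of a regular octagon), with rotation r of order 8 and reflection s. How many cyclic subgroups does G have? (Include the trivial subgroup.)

Group the elements of G by the cyclic subgroup they generate; each cyclic subgroup of order d accounts for φ(d) elements.
Cyclic subgroups by order — order 1: 1; order 2: 9; order 4: 1; order 8: 1.
Total: 12.

12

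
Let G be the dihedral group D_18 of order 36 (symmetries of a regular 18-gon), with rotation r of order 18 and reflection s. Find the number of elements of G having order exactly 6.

2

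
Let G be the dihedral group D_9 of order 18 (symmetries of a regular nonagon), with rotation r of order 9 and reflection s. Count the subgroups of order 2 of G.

9

|G| = 18 and 2 | 18, so subgroups of order 2 are possible by Lagrange.
The subgroups of order 2 are: {e, r^2s}; {e, r^3s}; {e, r^4s}; {e, r^5s}; … (9 in all).
So G has 9 subgroups of order 2.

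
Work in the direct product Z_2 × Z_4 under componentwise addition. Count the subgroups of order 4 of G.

3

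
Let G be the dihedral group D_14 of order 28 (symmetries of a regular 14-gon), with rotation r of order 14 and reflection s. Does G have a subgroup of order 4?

4 | 28. A subgroup of order 4 is {e, r^7, r^3s, r^10s}.

Yes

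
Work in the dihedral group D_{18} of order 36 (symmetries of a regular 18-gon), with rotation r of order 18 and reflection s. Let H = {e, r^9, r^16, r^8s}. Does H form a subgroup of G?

No

r^16 ∈ H but its inverse r^2 ∉ H, so H is not a subgroup.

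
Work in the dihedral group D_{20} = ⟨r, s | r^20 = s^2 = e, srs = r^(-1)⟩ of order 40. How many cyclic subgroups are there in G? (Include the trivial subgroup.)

26

Each element a generates a cyclic subgroup ⟨a⟩; distinct elements may generate the same one (a cyclic group of order d has φ(d) generators).
Cyclic subgroups by order — order 1: 1; order 2: 21; order 4: 1; order 5: 1; order 10: 1; order 20: 1.
Total: 26.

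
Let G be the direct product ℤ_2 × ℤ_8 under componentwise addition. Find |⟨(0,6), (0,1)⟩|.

|⟨(0,6)⟩| = 4 and |⟨(0,1)⟩| = 8, so |H| is a multiple of lcm(4, 8) = 8 and divides |G| = 16.
Closing under the operation: H = {(0,0), (0,1), (0,2), (0,3), (0,4), (0,5), (0,6), (0,7)}, so |H| = 8.

8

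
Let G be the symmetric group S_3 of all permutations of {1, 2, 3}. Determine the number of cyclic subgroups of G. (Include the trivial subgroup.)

Each element a generates a cyclic subgroup ⟨a⟩; distinct elements may generate the same one (a cyclic group of order d has φ(d) generators).
Cyclic subgroups by order — order 1: 1; order 2: 3; order 3: 1.
Total: 5.

5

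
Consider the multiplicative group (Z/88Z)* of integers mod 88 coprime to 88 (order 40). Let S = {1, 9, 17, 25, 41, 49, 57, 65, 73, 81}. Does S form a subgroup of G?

Yes

|S| = 10 divides |G| = 40, consistent with Lagrange.
S contains the identity, every element's inverse is in S, and S is closed under ·: it is a subgroup.
In fact S = ⟨73⟩.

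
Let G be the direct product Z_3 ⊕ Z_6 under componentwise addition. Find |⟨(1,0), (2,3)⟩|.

|⟨(1,0)⟩| = 3 and |⟨(2,3)⟩| = 6, so |H| is a multiple of lcm(3, 6) = 6 and divides |G| = 18.
Closing under the operation: H = {(0,0), (0,3), (1,0), (1,3), (2,0), (2,3)}, so |H| = 6.

6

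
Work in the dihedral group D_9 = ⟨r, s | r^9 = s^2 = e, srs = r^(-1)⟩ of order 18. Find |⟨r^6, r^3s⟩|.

|⟨r^6⟩| = 3 and |⟨r^3s⟩| = 2, so |H| is a multiple of lcm(3, 2) = 6 and divides |G| = 18.
Closing under the operation: H = {e, r^3, r^6, s, r^3s, r^6s}, so |H| = 6.

6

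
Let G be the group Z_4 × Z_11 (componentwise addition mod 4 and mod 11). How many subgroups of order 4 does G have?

|G| = 44 and 4 | 44, so subgroups of order 4 are possible by Lagrange.
The subgroups of order 4 are: {(0,0), (1,0), (2,0), (3,0)}.
So G has 1 subgroup of order 4.

1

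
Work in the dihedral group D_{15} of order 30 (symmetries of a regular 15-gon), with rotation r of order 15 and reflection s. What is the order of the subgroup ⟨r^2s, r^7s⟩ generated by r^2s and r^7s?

6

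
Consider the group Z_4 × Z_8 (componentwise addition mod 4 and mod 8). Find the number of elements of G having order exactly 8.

An element (a,b) has order lcm(ord(a), ord(b)); count pairs with lcm equal to 8.
Enumerating gives 16 such elements.

16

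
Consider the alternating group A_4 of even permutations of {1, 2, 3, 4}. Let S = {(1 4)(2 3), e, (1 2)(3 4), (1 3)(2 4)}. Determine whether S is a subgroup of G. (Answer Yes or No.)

|S| = 4 divides |G| = 12, consistent with Lagrange.
S contains the identity, every element's inverse is in S, and S is closed under ∘: it is a subgroup.

Yes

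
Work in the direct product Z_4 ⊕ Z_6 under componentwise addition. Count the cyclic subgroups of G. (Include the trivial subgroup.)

12

Each element a generates a cyclic subgroup ⟨a⟩; distinct elements may generate the same one (a cyclic group of order d has φ(d) generators).
Cyclic subgroups by order — order 1: 1; order 2: 3; order 3: 1; order 4: 2; order 6: 3; order 12: 2.
Total: 12.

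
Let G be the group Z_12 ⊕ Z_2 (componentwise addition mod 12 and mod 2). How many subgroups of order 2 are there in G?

3

|G| = 24 and 2 | 24, so subgroups of order 2 are possible by Lagrange.
The subgroups of order 2 are: {(0,0), (0,1)}; {(0,0), (6,0)}; {(0,0), (6,1)}.
So G has 3 subgroups of order 2.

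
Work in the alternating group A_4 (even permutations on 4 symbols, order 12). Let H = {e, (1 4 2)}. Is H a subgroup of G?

No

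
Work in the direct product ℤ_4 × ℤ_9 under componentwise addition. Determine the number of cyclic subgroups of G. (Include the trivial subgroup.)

9

Group the elements of G by the cyclic subgroup they generate; each cyclic subgroup of order d accounts for φ(d) elements.
Cyclic subgroups by order — order 1: 1; order 2: 1; order 3: 1; order 4: 1; order 6: 1; order 9: 1; order 12: 1; order 18: 1; order 36: 1.
Total: 9.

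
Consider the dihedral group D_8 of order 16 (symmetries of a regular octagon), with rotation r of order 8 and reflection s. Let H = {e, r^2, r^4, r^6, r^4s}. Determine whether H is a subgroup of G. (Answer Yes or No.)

No

|H| = 5 does not divide |G| = 16, so by Lagrange H is not a subgroup.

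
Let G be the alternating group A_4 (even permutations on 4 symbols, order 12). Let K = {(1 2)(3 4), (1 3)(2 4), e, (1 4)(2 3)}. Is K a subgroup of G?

Yes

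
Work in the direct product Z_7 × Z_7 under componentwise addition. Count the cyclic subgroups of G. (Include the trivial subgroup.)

9

Each element a generates a cyclic subgroup ⟨a⟩; distinct elements may generate the same one (a cyclic group of order d has φ(d) generators).
Cyclic subgroups by order — order 1: 1; order 7: 8.
Total: 9.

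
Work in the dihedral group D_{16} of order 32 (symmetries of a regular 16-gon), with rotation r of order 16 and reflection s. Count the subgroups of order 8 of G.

|G| = 32 and 8 | 32, so subgroups of order 8 are possible by Lagrange.
The subgroups of order 8 are: {e, r^2, r^4, r^6, r^8, r^10, r^12, r^14}; {e, r^4, r^8, r^12, r^2s, r^6s, r^10s, r^14s}; {e, r^4, r^8, r^12, r^3s, r^7s, r^11s, r^15s}; {e, r^4, r^8, r^12, s, r^4s, r^8s, r^12s}; … (5 in all).
So G has 5 subgroups of order 8.

5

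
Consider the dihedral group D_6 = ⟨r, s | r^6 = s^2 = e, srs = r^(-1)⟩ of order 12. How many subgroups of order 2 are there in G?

|G| = 12 and 2 | 12, so subgroups of order 2 are possible by Lagrange.
The subgroups of order 2 are: {e, r^2s}; {e, r^3}; {e, r^3s}; {e, r^4s}; … (7 in all).
So G has 7 subgroups of order 2.

7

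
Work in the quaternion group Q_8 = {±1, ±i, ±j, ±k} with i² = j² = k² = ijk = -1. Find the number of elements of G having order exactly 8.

0

No element of G has order 8 (even though 8 | 8).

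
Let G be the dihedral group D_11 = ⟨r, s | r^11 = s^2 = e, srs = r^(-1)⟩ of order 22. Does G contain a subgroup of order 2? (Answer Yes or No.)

2 | 22. A subgroup of order 2 is {e, r^10s}.

Yes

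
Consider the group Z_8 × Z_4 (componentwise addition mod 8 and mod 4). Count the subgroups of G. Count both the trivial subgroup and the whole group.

|G| = 32, so by Lagrange every subgroup order divides 32. Divisors: 1, 2, 4, 8, 16, 32.
Subgroups by order — order 1: 1; order 2: 3; order 4: 7; order 8: 7; order 16: 3; order 32: 1.
Total: 1 + 3 + 7 + 7 + 3 + 1 = 22.

22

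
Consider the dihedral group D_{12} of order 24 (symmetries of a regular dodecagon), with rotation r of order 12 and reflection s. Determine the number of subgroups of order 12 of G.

3

|G| = 24 and 12 | 24, so subgroups of order 12 are possible by Lagrange.
The subgroups of order 12 are: {e, r, r^2, r^3, r^4, r^5, r^6, r^7, r^8, r^9, r^10, r^11}; {e, r^2, r^4, r^6, r^8, r^10, s, r^2s, r^4s, r^6s, r^8s, r^10s}; {e, r^2, r^4, r^6, r^8, r^10, rs, r^3s, r^5s, r^7s, r^9s, r^11s}.
So G has 3 subgroups of order 12.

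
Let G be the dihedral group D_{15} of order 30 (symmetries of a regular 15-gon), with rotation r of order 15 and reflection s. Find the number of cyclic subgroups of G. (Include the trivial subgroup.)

Group the elements of G by the cyclic subgroup they generate; each cyclic subgroup of order d accounts for φ(d) elements.
Cyclic subgroups by order — order 1: 1; order 2: 15; order 3: 1; order 5: 1; order 15: 1.
Total: 19.

19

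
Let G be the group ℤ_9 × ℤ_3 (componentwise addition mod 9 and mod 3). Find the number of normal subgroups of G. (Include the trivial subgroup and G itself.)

10

G is abelian, so every subgroup is normal.
G has 10 subgroups in total, hence 10 normal subgroups.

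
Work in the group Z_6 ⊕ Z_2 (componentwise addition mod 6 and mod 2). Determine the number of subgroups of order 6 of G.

|G| = 12 and 6 | 12, so subgroups of order 6 are possible by Lagrange.
The subgroups of order 6 are: {(0,0), (0,1), (2,0), (2,1), (4,0), (4,1)}; {(0,0), (1,0), (2,0), (3,0), (4,0), (5,0)}; {(0,0), (1,1), (2,0), (3,1), (4,0), (5,1)}.
So G has 3 subgroups of order 6.

3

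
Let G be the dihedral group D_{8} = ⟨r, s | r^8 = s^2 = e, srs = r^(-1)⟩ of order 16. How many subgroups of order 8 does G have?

|G| = 16 and 8 | 16, so subgroups of order 8 are possible by Lagrange.
The subgroups of order 8 are: {e, r, r^2, r^3, r^4, r^5, r^6, r^7}; {e, r^2, r^4, r^6, s, r^2s, r^4s, r^6s}; {e, r^2, r^4, r^6, rs, r^3s, r^5s, r^7s}.
So G has 3 subgroups of order 8.

3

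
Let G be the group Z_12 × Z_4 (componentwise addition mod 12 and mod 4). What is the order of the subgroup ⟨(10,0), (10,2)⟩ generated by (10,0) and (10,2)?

12

|⟨(10,0)⟩| = 6 and |⟨(10,2)⟩| = 6, so |H| is a multiple of lcm(6, 6) = 6 and divides |G| = 48.
Closing under the operation: H = {(0,0), (0,2), (2,0), (2,2), (4,0), (4,2), (6,0), (6,2), (8,0), (8,2), (10,0), (10,2)}, so |H| = 12.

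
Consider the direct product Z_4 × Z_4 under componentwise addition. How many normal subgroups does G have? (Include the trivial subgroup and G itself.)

15

G is abelian, so every subgroup is normal.
G has 15 subgroups in total, hence 15 normal subgroups.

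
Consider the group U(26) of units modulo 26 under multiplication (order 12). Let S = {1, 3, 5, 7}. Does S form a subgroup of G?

3 ∈ S but its inverse 9 ∉ S, so S is not a subgroup.

No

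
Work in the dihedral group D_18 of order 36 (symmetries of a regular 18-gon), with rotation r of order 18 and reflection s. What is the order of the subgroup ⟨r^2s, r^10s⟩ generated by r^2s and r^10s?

18

|⟨r^2s⟩| = 2 and |⟨r^10s⟩| = 2, so |H| is a multiple of lcm(2, 2) = 2 and divides |G| = 36.
Closing under the operation: H = {e, r^2, r^4, r^6, r^8, r^10, r^12, r^14, r^16, s, r^2s, r^4s, r^6s, r^8s, r^10s, r^12s, r^14s, r^16s}, so |H| = 18.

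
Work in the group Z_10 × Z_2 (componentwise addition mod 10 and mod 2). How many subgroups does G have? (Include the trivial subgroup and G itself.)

|G| = 20, so by Lagrange every subgroup order divides 20. Divisors: 1, 2, 4, 5, 10, 20.
Subgroups by order — order 1: 1; order 2: 3; order 4: 1; order 5: 1; order 10: 3; order 20: 1.
Total: 1 + 3 + 1 + 1 + 3 + 1 = 10.

10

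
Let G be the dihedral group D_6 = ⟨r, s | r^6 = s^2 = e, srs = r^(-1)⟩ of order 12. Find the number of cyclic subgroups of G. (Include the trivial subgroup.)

10

Each element a generates a cyclic subgroup ⟨a⟩; distinct elements may generate the same one (a cyclic group of order d has φ(d) generators).
Cyclic subgroups by order — order 1: 1; order 2: 7; order 3: 1; order 6: 1.
Total: 10.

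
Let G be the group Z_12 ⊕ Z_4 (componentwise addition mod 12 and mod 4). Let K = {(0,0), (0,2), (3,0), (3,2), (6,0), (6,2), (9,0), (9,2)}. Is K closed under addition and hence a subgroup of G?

Yes

|K| = 8 divides |G| = 48, consistent with Lagrange.
K contains the identity, every element's inverse is in K, and K is closed under +: it is a subgroup.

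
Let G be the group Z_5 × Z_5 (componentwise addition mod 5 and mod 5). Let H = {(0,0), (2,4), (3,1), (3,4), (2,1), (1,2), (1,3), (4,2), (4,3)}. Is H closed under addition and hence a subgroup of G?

No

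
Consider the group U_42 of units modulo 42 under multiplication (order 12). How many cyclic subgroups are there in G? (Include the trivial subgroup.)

Group the elements of G by the cyclic subgroup they generate; each cyclic subgroup of order d accounts for φ(d) elements.
Cyclic subgroups by order — order 1: 1; order 2: 3; order 3: 1; order 6: 3.
Total: 8.

8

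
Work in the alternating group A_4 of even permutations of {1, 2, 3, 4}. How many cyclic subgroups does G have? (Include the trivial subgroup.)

8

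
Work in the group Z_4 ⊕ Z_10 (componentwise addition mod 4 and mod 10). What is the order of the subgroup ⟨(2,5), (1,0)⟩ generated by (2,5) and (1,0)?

|⟨(2,5)⟩| = 2 and |⟨(1,0)⟩| = 4, so |H| is a multiple of lcm(2, 4) = 4 and divides |G| = 40.
Closing under the operation: H = {(0,0), (0,5), (1,0), (1,5), (2,0), (2,5), (3,0), (3,5)}, so |H| = 8.

8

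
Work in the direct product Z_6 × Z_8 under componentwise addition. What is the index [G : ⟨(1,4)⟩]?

8

|⟨(1,4)⟩| = 6 and |G| = 48.
By Lagrange, [G : H] = |G|/|H| = 48/6 = 8.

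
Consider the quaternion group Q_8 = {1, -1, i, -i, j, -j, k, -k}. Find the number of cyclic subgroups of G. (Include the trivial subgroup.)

Each element a generates a cyclic subgroup ⟨a⟩; distinct elements may generate the same one (a cyclic group of order d has φ(d) generators).
Cyclic subgroups by order — order 1: 1; order 2: 1; order 4: 3.
Total: 5.

5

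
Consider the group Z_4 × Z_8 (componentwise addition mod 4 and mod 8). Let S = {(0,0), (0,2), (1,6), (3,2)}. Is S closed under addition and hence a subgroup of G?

(0,2) ∈ S but its inverse (0,6) ∉ S, so S is not a subgroup.

No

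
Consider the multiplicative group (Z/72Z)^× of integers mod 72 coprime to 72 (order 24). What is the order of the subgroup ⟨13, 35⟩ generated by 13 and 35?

|⟨13⟩| = 6 and |⟨35⟩| = 2, so |H| is a multiple of lcm(6, 2) = 6 and divides |G| = 24.
Closing under the operation: H = {1, 11, 13, 23, 25, 35, 37, 47, 49, 59, 61, 71}, so |H| = 12.

12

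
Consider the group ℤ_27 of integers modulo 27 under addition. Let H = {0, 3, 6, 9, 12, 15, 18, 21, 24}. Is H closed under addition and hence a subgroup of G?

|H| = 9 divides |G| = 27, consistent with Lagrange.
H contains the identity, every element's inverse is in H, and H is closed under +: it is a subgroup.
In fact H = ⟨3⟩.

Yes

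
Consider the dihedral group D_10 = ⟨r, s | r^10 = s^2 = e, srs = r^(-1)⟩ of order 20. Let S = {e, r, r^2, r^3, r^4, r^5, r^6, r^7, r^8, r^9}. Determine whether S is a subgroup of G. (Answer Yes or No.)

|S| = 10 divides |G| = 20, consistent with Lagrange.
S contains the identity, every element's inverse is in S, and S is closed under ·: it is a subgroup.
In fact S = ⟨r^9⟩.

Yes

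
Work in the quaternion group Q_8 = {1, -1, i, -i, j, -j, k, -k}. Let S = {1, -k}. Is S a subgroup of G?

No

-k ∈ S but its inverse k ∉ S, so S is not a subgroup.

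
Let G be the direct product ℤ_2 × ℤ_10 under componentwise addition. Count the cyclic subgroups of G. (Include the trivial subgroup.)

Group the elements of G by the cyclic subgroup they generate; each cyclic subgroup of order d accounts for φ(d) elements.
Cyclic subgroups by order — order 1: 1; order 2: 3; order 5: 1; order 10: 3.
Total: 8.

8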